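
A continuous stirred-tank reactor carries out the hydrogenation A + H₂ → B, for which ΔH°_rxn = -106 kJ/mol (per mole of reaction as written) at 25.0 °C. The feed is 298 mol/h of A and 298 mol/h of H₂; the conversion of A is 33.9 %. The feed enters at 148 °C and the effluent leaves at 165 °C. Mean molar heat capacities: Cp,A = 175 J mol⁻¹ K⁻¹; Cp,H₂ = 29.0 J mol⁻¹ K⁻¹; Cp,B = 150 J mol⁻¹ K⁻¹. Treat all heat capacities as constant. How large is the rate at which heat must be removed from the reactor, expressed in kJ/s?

Q_out = 2.90 kJ/s

Extent of reaction ξ = 0.339 × 298 = 101.02 mol/h
Reaction term: ξ·ΔH°_rxn = 101.02 × -106 = -10708 kJ/h
Sensible, feed 148→25 °C: -7477.4 kJ/h
Outlet flows (mol/h): A 196.98, H₂ 196.98, B 101.02
Sensible, products 25→165 °C: 7747.2 kJ/h
Q = ΔH = -10439 kJ/h = -2.8996 kW
Heat removed = 2.8996 kJ/s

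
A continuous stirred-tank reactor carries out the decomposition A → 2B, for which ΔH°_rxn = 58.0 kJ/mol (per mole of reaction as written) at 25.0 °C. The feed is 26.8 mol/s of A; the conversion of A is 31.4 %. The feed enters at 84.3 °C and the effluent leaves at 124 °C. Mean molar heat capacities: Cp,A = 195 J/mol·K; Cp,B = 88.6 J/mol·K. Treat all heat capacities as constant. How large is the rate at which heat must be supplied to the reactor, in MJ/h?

Q_in = 2450 MJ/h

Extent of reaction ξ = 0.314 × 26.8 = 8.4152 mol/s
Reaction term: ξ·ΔH°_rxn = 8.4152 × 58.0 = 488.08 kJ/s
Sensible, feed 84.3→25 °C: -309.9 kJ/s
Outlet flows (mol/s): A 18.385, B 16.83
Sensible, products 25→124 °C: 502.54 kJ/s
Q = ΔH = 680.72 kJ/s = 680.72 kW
Heat supplied = 2450.6 MJ/h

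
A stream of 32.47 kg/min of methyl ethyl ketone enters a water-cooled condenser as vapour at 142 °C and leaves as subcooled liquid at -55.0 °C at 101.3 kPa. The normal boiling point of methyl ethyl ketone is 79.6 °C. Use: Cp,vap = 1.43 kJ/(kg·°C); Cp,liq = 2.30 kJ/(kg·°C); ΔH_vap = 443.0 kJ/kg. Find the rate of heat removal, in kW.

vapour 142→79.6 °C: -89.232 kJ/kg
condensation at 79.6 °C: -443 kJ/kg
liquid 79.6→-55.0 °C: -309.58 kJ/kg
Δh = -89.232 + -443 + -309.58 = -841.81 kJ/kg
Q = ṁ·Δh = 32.47 kg/min × -841.81 kJ/kg = -27334 kJ/min
|Q| = 455.56 kW

Q_c = 456 kW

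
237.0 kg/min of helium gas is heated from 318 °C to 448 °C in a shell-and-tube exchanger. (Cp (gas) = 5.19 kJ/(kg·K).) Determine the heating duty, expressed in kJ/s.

Q = 2670 kJ/s

Q = ṁ·Cp·ΔT = 237.0 × 5.19 × (448 − 318) = 159900 kJ/min
Converting: 159900 / 60 s = 2665.1 kW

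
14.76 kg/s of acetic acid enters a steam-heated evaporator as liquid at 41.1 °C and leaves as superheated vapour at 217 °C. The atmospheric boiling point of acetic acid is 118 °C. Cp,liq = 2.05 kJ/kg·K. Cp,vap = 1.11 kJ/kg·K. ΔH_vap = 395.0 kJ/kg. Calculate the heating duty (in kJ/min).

liquid 41.1→118 °C: 157.65 kJ/kg
vaporisation at 118 °C: 395 kJ/kg
vapour 118→217 °C: 109.89 kJ/kg
Δh = 157.65 + 395 + 109.89 = 662.54 kJ/kg
Q = ṁ·Δh = 14.76 kg/s × 662.54 kJ/kg = 9779 kJ/s
|Q| = 9779 kW = 586740 kJ/min

Q = 587000 kJ/min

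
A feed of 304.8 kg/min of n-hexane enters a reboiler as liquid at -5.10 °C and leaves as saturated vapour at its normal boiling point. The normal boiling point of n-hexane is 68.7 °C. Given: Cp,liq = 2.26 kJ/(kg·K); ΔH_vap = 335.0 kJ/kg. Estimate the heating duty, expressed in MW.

Q = 2.55 MW

liquid -5.10→68.7 °C: 166.79 kJ/kg
vaporisation at 68.7 °C: 335 kJ/kg
Δh = 166.79 + 335 = 501.79 kJ/kg
Q = ṁ·Δh = 304.8 kg/min × 501.79 kJ/kg = 152940 kJ/min
|Q| = 2549.1 kW = 2.5491 MW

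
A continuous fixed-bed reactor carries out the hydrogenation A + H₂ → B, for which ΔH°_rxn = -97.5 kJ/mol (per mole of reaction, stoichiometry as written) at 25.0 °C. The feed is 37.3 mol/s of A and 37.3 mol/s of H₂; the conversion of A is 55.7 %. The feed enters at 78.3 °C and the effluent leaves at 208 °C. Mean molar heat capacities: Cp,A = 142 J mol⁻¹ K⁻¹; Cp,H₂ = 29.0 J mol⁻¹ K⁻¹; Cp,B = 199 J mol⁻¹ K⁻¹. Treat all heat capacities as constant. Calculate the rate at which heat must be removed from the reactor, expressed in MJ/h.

Extent of reaction ξ = 0.557 × 37.3 = 20.776 mol/s
Reaction term: ξ·ΔH°_rxn = 20.776 × -97.5 = -2025.7 kJ/s
Sensible, feed 78.3→25 °C: -339.96 kJ/s
Outlet flows (mol/s): A 16.524, H₂ 16.524, B 20.776
Sensible, products 25→208 °C: 1273.7 kJ/s
Q = ΔH = -1091.9 kJ/s = -1091.9 kW
Heat removed = 3931 MJ/h

Q_out = 3930 MJ/h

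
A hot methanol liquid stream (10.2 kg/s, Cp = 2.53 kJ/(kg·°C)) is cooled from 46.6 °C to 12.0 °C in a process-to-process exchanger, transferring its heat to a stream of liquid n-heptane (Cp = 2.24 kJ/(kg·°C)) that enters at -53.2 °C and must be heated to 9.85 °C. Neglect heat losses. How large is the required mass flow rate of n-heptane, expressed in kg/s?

Heat released by hot stream: Q = 10.2 × 2.53 × (46.6 − 12.0) = 892.89 kJ/s
Energy balance on cold side (adiabatic exchanger): Q = ṁ_c·Cp_c·(T_c,out − T_c,in)
ṁ_c = 892.89 / [2.24 × (9.85 − -53.2)] = 6.3221 kg/s

ṁ_c = 6.32 kg/s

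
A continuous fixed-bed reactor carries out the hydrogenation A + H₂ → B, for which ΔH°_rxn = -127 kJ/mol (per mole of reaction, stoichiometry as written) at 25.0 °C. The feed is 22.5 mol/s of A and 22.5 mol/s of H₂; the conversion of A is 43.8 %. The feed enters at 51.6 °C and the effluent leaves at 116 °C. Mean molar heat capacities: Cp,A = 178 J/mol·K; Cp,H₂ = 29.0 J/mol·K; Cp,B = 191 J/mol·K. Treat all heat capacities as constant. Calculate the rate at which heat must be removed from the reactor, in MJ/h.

Extent of reaction ξ = 0.438 × 22.5 = 9.855 mol/s
Reaction term: ξ·ΔH°_rxn = 9.855 × -127 = -1251.6 kJ/s
Sensible, feed 51.6→25 °C: -123.89 kJ/s
Outlet flows (mol/s): A 12.645, H₂ 12.645, B 9.855
Sensible, products 25→116 °C: 409.48 kJ/s
Q = ΔH = -965.99 kJ/s = -965.99 kW
Heat removed = 3477.6 MJ/h

Q_out = 3480 MJ/h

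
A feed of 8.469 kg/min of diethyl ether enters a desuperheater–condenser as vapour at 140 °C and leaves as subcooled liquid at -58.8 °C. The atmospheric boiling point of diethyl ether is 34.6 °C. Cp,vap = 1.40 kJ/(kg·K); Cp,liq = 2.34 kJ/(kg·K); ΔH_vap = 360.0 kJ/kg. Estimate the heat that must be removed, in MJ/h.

Q_c = 369 MJ/h

vapour 140→34.6 °C: -147.56 kJ/kg
condensation at 34.6 °C: -360 kJ/kg
liquid 34.6→-58.8 °C: -218.56 kJ/kg
Δh = -147.56 + -360 + -218.56 = -726.12 kJ/kg
Q = ṁ·Δh = 8.469 kg/min × -726.12 kJ/kg = -6149.5 kJ/min
|Q| = 102.49 kW = 368.97 MJ/h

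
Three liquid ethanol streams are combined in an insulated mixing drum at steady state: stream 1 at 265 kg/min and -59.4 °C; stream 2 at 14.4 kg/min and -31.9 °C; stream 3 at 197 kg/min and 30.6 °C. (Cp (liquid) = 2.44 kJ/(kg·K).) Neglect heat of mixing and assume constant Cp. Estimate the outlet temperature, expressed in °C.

T_out = -21.4 °C

Energy balance with Q = 0: Σ ṁᵢCp,ᵢ(T_out − Tᵢ) = 0
Σ ṁᵢCp,ᵢTᵢ = 265×2.44×-59.4 + 14.4×2.44×-31.9 + 197×2.44×30.6 = -24820
Σ ṁᵢCp,ᵢ = 265×2.44 + 14.4×2.44 + 197×2.44 = 1162.4
T_out = -24820 / 1162.4 = -21.352 °C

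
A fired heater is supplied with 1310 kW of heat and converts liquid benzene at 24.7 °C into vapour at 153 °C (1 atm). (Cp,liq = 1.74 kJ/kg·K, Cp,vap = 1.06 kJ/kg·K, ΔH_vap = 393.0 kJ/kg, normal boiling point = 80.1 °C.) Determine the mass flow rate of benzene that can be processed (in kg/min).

ṁ = 139 kg/min

Δh = 1.74×(80.1−24.7) + 393.0 + 1.06×(153−80.1) = 566.67 kJ/kg
Q = 1310 kW = 1310 kJ/s = 78600 kJ/min
ṁ = Q/Δh = 78600 / 566.67 = 138.71 kg/min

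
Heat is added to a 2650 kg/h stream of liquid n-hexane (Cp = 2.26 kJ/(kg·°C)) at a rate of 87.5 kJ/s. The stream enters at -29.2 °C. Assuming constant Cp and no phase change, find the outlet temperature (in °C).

T_out = 23.4 °C

Q = 87.5 kJ/s = 315000 kJ/h
ΔT = Q/(ṁ·Cp) = 315000/(2650×2.26) = 52.596 K
T_out = -29.2 + 52.596 = 23.396 °C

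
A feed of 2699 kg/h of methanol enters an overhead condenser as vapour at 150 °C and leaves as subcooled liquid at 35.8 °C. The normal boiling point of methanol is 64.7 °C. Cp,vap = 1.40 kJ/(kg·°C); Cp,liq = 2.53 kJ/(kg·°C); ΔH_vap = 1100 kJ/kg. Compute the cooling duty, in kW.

vapour 150→64.7 °C: -119.42 kJ/kg
condensation at 64.7 °C: -1100 kJ/kg
liquid 64.7→35.8 °C: -73.117 kJ/kg
Δh = -119.42 + -1100 + -73.117 = -1292.5 kJ/kg
Q = ṁ·Δh = 2699 kg/h × -1292.5 kJ/kg = -3.4886e+06 kJ/h
|Q| = 969.04 kW

Q_c = 969 kW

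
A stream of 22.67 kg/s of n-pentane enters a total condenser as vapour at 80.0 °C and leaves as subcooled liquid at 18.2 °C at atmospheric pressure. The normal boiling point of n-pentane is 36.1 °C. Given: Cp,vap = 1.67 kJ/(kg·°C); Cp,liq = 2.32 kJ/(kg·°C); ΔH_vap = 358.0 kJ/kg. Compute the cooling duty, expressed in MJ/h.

Q_c = 38600 MJ/h

vapour 80.0→36.1 °C: -73.313 kJ/kg
condensation at 36.1 °C: -358 kJ/kg
liquid 36.1→18.2 °C: -41.528 kJ/kg
Δh = -73.313 + -358 + -41.528 = -472.84 kJ/kg
Q = ṁ·Δh = 22.67 kg/s × -472.84 kJ/kg = -10719 kJ/s
|Q| = 10719 kW = 38589 MJ/h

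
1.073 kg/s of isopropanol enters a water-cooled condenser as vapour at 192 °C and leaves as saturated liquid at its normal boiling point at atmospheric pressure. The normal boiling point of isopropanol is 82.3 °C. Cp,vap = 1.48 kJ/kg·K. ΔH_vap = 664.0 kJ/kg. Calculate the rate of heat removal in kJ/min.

Q_c = 53200 kJ/min

vapour 192→82.3 °C: -162.36 kJ/kg
condensation at 82.3 °C: -664 kJ/kg
Δh = -162.36 + -664 = -826.36 kJ/kg
Q = ṁ·Δh = 1.073 kg/s × -826.36 kJ/kg = -886.68 kJ/s
|Q| = 886.68 kW = 53201 kJ/min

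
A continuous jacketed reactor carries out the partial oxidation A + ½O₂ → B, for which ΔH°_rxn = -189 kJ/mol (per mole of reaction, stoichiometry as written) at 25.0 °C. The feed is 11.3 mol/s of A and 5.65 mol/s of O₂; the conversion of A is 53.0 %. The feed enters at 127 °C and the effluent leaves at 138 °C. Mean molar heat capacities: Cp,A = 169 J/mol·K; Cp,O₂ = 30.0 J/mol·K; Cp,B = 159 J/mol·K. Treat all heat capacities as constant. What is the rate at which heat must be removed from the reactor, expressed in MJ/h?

Q_out = 4050 MJ/h

Extent of reaction ξ = 0.530 × 11.3 = 5.989 mol/s
Reaction term: ξ·ΔH°_rxn = 5.989 × -189 = -1131.9 kJ/s
Sensible, feed 127→25 °C: -212.08 kJ/s
Outlet flows (mol/s): A 5.311, O₂ 2.6555, B 5.989
Sensible, products 25→138 °C: 218.03 kJ/s
Q = ΔH = -1126 kJ/s = -1126 kW
Heat removed = 4053.5 MJ/h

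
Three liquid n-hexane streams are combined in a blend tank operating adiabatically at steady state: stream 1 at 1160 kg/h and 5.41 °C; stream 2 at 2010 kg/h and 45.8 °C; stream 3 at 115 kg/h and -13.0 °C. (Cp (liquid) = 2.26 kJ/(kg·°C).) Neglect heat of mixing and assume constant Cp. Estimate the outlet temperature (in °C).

Adiabatic, steady state ⇒ Σ ṁᵢCp,ᵢ(T_out − Tᵢ) = 0
T_out = Σ ṁᵢCp,ᵢTᵢ / Σ ṁᵢCp,ᵢ
      = 218860 / 7424.1 = 29.479 °C

T_out = 29.5 °C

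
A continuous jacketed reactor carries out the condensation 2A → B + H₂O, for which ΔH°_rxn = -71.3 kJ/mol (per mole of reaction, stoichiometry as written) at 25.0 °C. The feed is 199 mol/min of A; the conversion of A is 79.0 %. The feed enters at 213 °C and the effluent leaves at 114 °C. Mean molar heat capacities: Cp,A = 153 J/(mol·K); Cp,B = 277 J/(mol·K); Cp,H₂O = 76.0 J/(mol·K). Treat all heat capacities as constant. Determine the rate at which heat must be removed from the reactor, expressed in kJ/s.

Extent of reaction ξ = 0.790 × 199 / 2 = 78.605 mol/min
Reaction term: ξ·ΔH°_rxn = 78.605 × -71.3 = -5604.5 kJ/min
Sensible, feed 213→25 °C: -5724 kJ/min
Outlet flows (mol/min): A 41.79, B 78.605, H₂O 78.605
Sensible, products 25→114 °C: 3038.6 kJ/min
Q = ΔH = -8290 kJ/min = -138.17 kW
Heat removed = 138.17 kJ/s

Q_out = 138 kJ/s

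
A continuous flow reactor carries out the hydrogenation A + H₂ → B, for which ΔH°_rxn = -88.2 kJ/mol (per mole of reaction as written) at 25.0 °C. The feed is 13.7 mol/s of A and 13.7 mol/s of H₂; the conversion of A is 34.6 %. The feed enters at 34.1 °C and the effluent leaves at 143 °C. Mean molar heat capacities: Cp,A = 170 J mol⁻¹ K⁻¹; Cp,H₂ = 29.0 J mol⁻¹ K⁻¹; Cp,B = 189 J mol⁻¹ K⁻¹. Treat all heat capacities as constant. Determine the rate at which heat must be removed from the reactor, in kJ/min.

Q_out = 7610 kJ/min

Extent of reaction ξ = 0.346 × 13.7 = 4.7402 mol/s
Reaction term: ξ·ΔH°_rxn = 4.7402 × -88.2 = -418.09 kJ/s
Sensible, feed 34.1→25 °C: -24.809 kJ/s
Outlet flows (mol/s): A 8.9598, H₂ 8.9598, B 4.7402
Sensible, products 25→143 °C: 316.11 kJ/s
Q = ΔH = -126.79 kJ/s = -126.79 kW
Heat removed = 7607.1 kJ/min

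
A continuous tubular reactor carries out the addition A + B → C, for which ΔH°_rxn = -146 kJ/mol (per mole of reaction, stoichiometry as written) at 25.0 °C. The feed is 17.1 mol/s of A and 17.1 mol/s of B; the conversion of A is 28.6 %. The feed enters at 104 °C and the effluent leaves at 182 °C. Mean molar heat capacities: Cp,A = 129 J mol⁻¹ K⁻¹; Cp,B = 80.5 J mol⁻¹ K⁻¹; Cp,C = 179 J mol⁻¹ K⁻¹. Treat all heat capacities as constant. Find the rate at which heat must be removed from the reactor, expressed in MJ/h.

Extent of reaction ξ = 0.286 × 17.1 = 4.8906 mol/s
Reaction term: ξ·ΔH°_rxn = 4.8906 × -146 = -714.03 kJ/s
Sensible, feed 104→25 °C: -283.01 kJ/s
Outlet flows (mol/s): A 12.209, B 12.209, C 4.8906
Sensible, products 25→182 °C: 539.03 kJ/s
Q = ΔH = -458.02 kJ/s = -458.02 kW
Heat removed = 1648.9 MJ/h

Q_out = 1650 MJ/h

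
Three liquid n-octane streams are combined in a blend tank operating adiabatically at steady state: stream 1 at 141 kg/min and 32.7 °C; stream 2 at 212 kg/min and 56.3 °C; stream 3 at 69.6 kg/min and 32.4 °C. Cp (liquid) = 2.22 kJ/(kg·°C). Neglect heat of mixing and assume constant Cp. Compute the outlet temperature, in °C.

T_out = 44.5 °C

Energy balance with Q = 0: Σ ṁᵢCp,ᵢ(T_out − Tᵢ) = 0
T_out = Σ ṁᵢCp,ᵢTᵢ / Σ ṁᵢCp,ᵢ
      = 41739 / 938.17 = 44.49 °C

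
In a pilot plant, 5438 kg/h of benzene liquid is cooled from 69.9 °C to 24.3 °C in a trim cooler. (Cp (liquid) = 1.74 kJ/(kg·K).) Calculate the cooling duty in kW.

Q_c = 120 kW

Q = ṁ·Cp·ΔT = 5438 × 1.74 × (24.3 − 69.9) = -431470 kJ/h
Converting: 431470 / 3600 s = 119.85 kW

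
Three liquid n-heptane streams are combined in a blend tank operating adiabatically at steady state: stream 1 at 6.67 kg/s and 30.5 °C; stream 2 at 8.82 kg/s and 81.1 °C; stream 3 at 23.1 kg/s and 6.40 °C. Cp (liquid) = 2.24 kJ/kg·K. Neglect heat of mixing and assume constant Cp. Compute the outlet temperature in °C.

Energy balance with Q = 0: Σ ṁᵢCp,ᵢ(T_out − Tᵢ) = 0
T_out = Σ ṁᵢCp,ᵢTᵢ / Σ ṁᵢCp,ᵢ
      = 2389.1 / 86.442 = 27.639 °C

T_out = 27.6 °C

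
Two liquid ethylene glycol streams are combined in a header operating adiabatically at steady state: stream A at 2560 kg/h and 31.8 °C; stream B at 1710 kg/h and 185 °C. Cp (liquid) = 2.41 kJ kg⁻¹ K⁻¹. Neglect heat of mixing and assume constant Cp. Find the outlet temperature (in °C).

T_out = 93.2 °C

No heat crosses the boundary, so H_out = H_in.
Σ ṁᵢCp,ᵢTᵢ = 2560×2.41×31.8 + 1710×2.41×185 = 958600
Σ ṁᵢCp,ᵢ = 2560×2.41 + 1710×2.41 = 10291
T_out = 958600 / 10291 = 93.152 °C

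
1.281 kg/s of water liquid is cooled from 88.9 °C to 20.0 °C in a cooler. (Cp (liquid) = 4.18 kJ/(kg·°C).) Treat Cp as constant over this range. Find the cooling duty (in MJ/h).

Q = ṁ·Cp·ΔT = 1.281 × 4.18 × (20.0 − 88.9) = -368.93 kJ/s
Cooling duty = 1328.2 MJ/h

Q_c = 1330 MJ/h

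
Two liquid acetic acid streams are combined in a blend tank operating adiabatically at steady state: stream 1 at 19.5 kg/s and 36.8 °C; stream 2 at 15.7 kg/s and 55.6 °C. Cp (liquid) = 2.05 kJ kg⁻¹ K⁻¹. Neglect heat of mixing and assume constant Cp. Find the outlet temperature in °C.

Energy balance with Q = 0: Σ ṁᵢCp,ᵢ(T_out − Tᵢ) = 0
Σ ṁᵢCp,ᵢTᵢ = 19.5×2.05×36.8 + 15.7×2.05×55.6 = 3260.6
Σ ṁᵢCp,ᵢ = 19.5×2.05 + 15.7×2.05 = 72.16
T_out = 3260.6 / 72.16 = 45.185 °C

T_out = 45.2 °C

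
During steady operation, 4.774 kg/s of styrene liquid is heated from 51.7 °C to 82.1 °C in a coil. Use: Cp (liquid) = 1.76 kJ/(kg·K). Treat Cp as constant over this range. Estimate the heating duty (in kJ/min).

Q = 15300 kJ/min

Q = ṁ·Cp·ΔT = 4.774 × 1.76 × (82.1 − 51.7) = 255.43 kJ/s
Heating duty = 15326 kJ/min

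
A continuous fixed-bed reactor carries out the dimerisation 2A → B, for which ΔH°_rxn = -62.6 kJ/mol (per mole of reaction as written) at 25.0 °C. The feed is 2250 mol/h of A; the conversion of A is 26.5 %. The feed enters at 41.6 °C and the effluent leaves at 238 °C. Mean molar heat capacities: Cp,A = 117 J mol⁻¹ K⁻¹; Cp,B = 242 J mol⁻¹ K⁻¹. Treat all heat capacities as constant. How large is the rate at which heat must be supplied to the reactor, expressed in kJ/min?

Q_in = 559 kJ/min

Extent of reaction ξ = 0.265 × 2250 / 2 = 298.12 mol/h
Reaction term: ξ·ΔH°_rxn = 298.12 × -62.6 = -18663 kJ/h
Sensible, feed 41.6→25 °C: -4369.9 kJ/h
Outlet flows (mol/h): A 1653.8, B 298.12
Sensible, products 25→238 °C: 56580 kJ/h
Q = ΔH = 33548 kJ/h = 9.3188 kW
Heat supplied = 559.13 kJ/min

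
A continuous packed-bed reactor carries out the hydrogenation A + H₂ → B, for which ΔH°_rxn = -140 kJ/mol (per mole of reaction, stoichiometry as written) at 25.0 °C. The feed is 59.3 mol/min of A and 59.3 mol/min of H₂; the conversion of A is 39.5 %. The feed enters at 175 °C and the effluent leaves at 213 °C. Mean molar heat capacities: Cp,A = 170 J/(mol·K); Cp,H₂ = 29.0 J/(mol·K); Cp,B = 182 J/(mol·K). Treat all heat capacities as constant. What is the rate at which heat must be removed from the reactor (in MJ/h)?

Extent of reaction ξ = 0.395 × 59.3 = 23.424 mol/min
Reaction term: ξ·ΔH°_rxn = 23.424 × -140 = -3279.3 kJ/min
Sensible, feed 175→25 °C: -1770.1 kJ/min
Outlet flows (mol/min): A 35.876, H₂ 35.876, B 23.424
Sensible, products 25→213 °C: 2143.7 kJ/min
Q = ΔH = -2905.7 kJ/min = -48.429 kW
Heat removed = 174.34 MJ/h

Q_out = 174 MJ/h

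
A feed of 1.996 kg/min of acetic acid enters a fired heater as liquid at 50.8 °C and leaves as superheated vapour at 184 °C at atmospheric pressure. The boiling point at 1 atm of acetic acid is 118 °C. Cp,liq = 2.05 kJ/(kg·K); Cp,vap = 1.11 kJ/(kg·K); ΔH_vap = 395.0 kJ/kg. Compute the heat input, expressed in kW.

Q = 20.2 kW

liquid 50.8→118 °C: 137.76 kJ/kg
vaporisation at 118 °C: 395 kJ/kg
vapour 118→184 °C: 73.26 kJ/kg
Δh = 137.76 + 395 + 73.26 = 606.02 kJ/kg
Q = ṁ·Δh = 1.996 kg/min × 606.02 kJ/kg = 1209.6 kJ/min
|Q| = 20.16 kW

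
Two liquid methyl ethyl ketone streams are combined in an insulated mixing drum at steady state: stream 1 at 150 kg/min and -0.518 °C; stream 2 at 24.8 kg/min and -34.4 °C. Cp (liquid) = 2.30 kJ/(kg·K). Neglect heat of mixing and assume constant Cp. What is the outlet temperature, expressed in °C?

Adiabatic, steady state ⇒ Σ ṁᵢCp,ᵢ(T_out − Tᵢ) = 0
Σ ṁᵢCp,ᵢTᵢ = 150×2.30×-0.518 + 24.8×2.30×-34.4 = -2140.9
Σ ṁᵢCp,ᵢ = 150×2.30 + 24.8×2.30 = 402.04
T_out = -2140.9 / 402.04 = -5.3251 °C

T_out = -5.33 °C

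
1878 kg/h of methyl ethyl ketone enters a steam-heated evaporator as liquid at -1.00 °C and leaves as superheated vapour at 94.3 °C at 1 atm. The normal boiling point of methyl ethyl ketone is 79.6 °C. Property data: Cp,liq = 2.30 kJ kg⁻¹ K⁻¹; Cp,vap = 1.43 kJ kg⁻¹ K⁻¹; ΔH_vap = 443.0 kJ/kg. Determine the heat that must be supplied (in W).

liquid -1.00→79.6 °C: 185.38 kJ/kg
vaporisation at 79.6 °C: 443 kJ/kg
vapour 79.6→94.3 °C: 21.021 kJ/kg
Δh = 185.38 + 443 + 21.021 = 649.4 kJ/kg
Q = ṁ·Δh = 1878 kg/h × 649.4 kJ/kg = 1.2196e+06 kJ/h
|Q| = 338.77 kW = 338770 W

Q = 339000 W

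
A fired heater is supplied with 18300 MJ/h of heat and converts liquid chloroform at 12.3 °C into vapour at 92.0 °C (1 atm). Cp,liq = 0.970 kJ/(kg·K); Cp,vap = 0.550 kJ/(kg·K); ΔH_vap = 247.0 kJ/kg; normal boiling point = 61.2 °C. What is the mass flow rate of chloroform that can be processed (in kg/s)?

ṁ = 16.3 kg/s

Δh = 0.970×(61.2−12.3) + 247.0 + 0.550×(92.0−61.2) = 311.37 kJ/kg
Q = 18300 MJ/h = 5083.3 kJ/s = 5083.3 kJ/s
ṁ = Q/Δh = 5083.3 / 311.37 = 16.326 kg/s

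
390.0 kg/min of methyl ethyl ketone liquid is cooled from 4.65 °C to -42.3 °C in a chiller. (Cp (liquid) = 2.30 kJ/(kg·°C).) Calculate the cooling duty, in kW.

Q = ṁ·Cp·ΔT = 390.0 × 2.30 × (-42.3 − 4.65) = -42114 kJ/min
Converting: 42114 / 60 s = 701.9 kW

Q_c = 702 kW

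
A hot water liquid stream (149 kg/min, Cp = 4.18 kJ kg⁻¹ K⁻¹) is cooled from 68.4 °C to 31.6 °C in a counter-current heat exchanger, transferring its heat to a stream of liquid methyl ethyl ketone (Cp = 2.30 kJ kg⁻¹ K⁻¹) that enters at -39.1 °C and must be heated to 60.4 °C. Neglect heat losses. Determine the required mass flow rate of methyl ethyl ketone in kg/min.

Heat released by hot stream: Q = 149 × 4.18 × (68.4 − 31.6) = 22920 kJ/min
Energy balance on cold side (adiabatic exchanger): Q = ṁ_c·Cp_c·(T_c,out − T_c,in)
ṁ_c = 22920 / [2.30 × (60.4 − -39.1)] = 100.15 kg/min

ṁ_c = 100 kg/min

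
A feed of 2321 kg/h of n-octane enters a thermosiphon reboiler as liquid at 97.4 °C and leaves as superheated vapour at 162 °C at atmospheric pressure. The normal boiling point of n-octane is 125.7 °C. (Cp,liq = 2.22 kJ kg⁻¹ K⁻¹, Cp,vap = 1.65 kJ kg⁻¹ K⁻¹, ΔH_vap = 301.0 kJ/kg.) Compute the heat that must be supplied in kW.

liquid 97.4→125.7 °C: 62.826 kJ/kg
vaporisation at 125.7 °C: 301 kJ/kg
vapour 125.7→162 °C: 59.895 kJ/kg
Δh = 62.826 + 301 + 59.895 = 423.72 kJ/kg
Q = ṁ·Δh = 2321 kg/h × 423.72 kJ/kg = 983460 kJ/h
|Q| = 273.18 kW

Q = 273 kW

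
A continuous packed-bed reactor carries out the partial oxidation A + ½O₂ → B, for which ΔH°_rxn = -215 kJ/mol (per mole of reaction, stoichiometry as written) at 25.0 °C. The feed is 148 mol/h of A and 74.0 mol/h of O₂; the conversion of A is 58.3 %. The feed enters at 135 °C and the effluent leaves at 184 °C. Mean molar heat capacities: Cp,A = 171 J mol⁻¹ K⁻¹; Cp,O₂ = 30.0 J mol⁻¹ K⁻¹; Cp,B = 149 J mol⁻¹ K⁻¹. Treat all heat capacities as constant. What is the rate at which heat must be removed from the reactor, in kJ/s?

Q_out = 4.92 kJ/s

Extent of reaction ξ = 0.583 × 148 = 86.284 mol/h
Reaction term: ξ·ΔH°_rxn = 86.284 × -215 = -18551 kJ/h
Sensible, feed 135→25 °C: -3028.1 kJ/h
Outlet flows (mol/h): A 61.716, O₂ 30.858, B 86.284
Sensible, products 25→184 °C: 3869.3 kJ/h
Q = ΔH = -17710 kJ/h = -4.9194 kW
Heat removed = 4.9194 kJ/s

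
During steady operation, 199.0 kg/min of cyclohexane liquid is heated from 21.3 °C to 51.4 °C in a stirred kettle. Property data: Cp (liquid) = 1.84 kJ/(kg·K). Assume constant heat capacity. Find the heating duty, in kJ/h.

Q = ṁ·Cp·ΔT = 199.0 × 1.84 × (51.4 − 21.3) = 11021 kJ/min
Converting: 11021 / 60 s = 183.69 kW
Heating duty = 661280 kJ/h

Q = 661000 kJ/h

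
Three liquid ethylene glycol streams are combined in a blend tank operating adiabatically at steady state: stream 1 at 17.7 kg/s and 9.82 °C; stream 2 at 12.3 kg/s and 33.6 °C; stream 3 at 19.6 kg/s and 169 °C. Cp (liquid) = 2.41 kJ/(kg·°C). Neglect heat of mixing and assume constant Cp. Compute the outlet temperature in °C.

Energy balance with Q = 0: Σ ṁᵢCp,ᵢ(T_out − Tᵢ) = 0
T_out = Σ ṁᵢCp,ᵢTᵢ / Σ ṁᵢCp,ᵢ
      = 9397.8 / 119.54 = 78.619 °C

T_out = 78.6 °C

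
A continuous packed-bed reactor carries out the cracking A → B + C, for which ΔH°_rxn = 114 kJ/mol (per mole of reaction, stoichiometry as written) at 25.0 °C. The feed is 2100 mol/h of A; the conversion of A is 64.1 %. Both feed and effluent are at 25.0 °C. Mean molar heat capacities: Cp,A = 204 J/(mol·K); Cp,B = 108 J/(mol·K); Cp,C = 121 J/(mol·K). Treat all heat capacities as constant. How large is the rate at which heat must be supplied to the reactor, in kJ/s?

Extent of reaction ξ = 0.641 × 2100 = 1346.1 mol/h
Reaction term: ξ·ΔH°_rxn = 1346.1 × 114 = 153460 kJ/h
Q = ΔH = 153460 kJ/h = 42.627 kW
Heat supplied = 42.627 kJ/s

Q_in = 42.6 kJ/s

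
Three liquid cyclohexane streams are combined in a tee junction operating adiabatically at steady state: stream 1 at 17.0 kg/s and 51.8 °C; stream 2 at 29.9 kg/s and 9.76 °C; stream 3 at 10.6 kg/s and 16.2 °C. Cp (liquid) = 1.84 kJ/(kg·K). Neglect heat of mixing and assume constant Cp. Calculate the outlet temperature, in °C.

T_out = 23.4 °C

Adiabatic, steady state ⇒ Σ ṁᵢCp,ᵢ(T_out − Tᵢ) = 0
T_out = Σ ṁᵢCp,ᵢTᵢ / Σ ṁᵢCp,ᵢ
      = 2473.2 / 105.8 = 23.376 °C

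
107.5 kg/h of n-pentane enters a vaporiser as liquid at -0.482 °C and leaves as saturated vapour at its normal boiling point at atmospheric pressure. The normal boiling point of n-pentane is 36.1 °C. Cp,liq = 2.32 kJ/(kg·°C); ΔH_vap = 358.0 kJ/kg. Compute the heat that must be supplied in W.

Q = 13200 W

liquid -0.482→36.1 °C: 84.87 kJ/kg
vaporisation at 36.1 °C: 358 kJ/kg
Δh = 84.87 + 358 = 442.87 kJ/kg
Q = ṁ·Δh = 107.5 kg/h × 442.87 kJ/kg = 47609 kJ/h
|Q| = 13.225 kW = 13225 W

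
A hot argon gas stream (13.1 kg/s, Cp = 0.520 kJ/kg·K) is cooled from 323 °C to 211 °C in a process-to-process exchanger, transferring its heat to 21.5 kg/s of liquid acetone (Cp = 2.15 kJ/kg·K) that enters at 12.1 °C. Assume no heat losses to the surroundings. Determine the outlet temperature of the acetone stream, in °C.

Heat released by hot stream: Q = 13.1 × 0.520 × (323 − 211) = 762.94 kJ/s
Energy balance on cold side (adiabatic exchanger): Q = ṁ_c·Cp_c·(T_c,out − T_c,in)
T_c,out = 12.1 + 762.94/(21.5 × 2.15) = 28.605 °C

T_c,out = 28.6 °C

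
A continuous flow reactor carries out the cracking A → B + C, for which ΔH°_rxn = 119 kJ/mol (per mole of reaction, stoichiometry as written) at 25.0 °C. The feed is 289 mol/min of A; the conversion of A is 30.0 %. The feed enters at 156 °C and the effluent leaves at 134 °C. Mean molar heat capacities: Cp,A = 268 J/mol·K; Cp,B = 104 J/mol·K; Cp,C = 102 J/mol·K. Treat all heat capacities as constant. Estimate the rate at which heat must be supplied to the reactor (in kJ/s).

Q_in = 134 kJ/s

Extent of reaction ξ = 0.300 × 289 = 86.7 mol/min
Reaction term: ξ·ΔH°_rxn = 86.7 × 119 = 10317 kJ/min
Sensible, feed 156→25 °C: -10146 kJ/min
Outlet flows (mol/min): A 202.3, B 86.7, C 86.7
Sensible, products 25→134 °C: 7856.3 kJ/min
Q = ΔH = 8027.4 kJ/min = 133.79 kW
Heat supplied = 133.79 kJ/s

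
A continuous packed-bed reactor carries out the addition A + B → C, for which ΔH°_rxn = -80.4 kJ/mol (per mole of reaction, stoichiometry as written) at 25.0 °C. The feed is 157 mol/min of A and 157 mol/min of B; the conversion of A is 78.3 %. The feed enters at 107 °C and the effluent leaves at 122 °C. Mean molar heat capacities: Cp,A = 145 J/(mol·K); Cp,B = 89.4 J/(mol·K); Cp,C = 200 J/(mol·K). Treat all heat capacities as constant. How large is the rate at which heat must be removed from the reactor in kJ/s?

Q_out = 162 kJ/s

Extent of reaction ξ = 0.783 × 157 = 122.93 mol/min
Reaction term: ξ·ΔH°_rxn = 122.93 × -80.4 = -9883.7 kJ/min
Sensible, feed 107→25 °C: -3017.7 kJ/min
Outlet flows (mol/min): A 34.069, B 34.069, C 122.93
Sensible, products 25→122 °C: 3159.5 kJ/min
Q = ΔH = -9741.8 kJ/min = -162.36 kW
Heat removed = 162.36 kJ/s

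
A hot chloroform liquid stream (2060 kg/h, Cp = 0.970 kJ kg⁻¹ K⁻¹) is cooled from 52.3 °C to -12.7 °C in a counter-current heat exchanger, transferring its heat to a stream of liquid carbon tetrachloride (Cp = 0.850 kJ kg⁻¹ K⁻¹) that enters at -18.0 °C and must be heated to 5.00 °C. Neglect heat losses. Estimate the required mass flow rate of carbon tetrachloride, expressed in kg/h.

ṁ_c = 6640 kg/h

Heat released by hot stream: Q = 2060 × 0.970 × (52.3 − -12.7) = 129880 kJ/h
Energy balance on cold side (adiabatic exchanger): Q = ṁ_c·Cp_c·(T_c,out − T_c,in)
ṁ_c = 129880 / [0.850 × (5.00 − -18.0)] = 6643.6 kg/h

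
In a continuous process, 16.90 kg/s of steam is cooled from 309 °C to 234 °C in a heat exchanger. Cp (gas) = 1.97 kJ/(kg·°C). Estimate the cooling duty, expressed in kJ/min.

Q_c = 150000 kJ/min

Q = ṁ·Cp·ΔT = 16.90 × 1.97 × (234 − 309) = -2497 kJ/s
Cooling duty = 149820 kJ/min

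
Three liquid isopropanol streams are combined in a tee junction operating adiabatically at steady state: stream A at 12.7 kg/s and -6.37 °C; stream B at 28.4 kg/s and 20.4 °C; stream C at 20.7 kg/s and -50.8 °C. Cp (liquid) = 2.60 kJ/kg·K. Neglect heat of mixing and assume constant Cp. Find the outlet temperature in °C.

T_out = -8.95 °C

Adiabatic, steady state ⇒ Σ ṁᵢCp,ᵢ(T_out − Tᵢ) = 0
T_out = Σ ṁᵢCp,ᵢTᵢ / Σ ṁᵢCp,ᵢ
      = -1438.1 / 160.68 = -8.9498 °C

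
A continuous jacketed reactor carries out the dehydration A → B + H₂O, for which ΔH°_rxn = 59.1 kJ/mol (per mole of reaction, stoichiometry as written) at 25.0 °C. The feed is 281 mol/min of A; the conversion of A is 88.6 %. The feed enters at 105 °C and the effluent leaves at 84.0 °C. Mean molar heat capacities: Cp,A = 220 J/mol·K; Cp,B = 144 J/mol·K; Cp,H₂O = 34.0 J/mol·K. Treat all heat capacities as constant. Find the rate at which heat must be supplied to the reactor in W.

Extent of reaction ξ = 0.886 × 281 = 248.97 mol/min
Reaction term: ξ·ΔH°_rxn = 248.97 × 59.1 = 14714 kJ/min
Sensible, feed 105→25 °C: -4945.6 kJ/min
Outlet flows (mol/min): A 32.034, B 248.97, H₂O 248.97
Sensible, products 25→84.0 °C: 3030.4 kJ/min
Q = ΔH = 12799 kJ/min = 213.31 kW
Heat supplied = 213310 W

Q_in = 213000 W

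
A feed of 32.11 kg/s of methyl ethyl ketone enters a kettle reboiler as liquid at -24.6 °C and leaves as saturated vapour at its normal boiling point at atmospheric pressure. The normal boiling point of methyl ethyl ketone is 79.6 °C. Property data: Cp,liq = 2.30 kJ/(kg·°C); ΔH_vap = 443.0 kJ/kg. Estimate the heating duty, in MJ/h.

Q = 78900 MJ/h

liquid -24.6→79.6 °C: 239.66 kJ/kg
vaporisation at 79.6 °C: 443 kJ/kg
Δh = 239.66 + 443 = 682.66 kJ/kg
Q = ṁ·Δh = 32.11 kg/s × 682.66 kJ/kg = 21920 kJ/s
|Q| = 21920 kW = 78913 MJ/h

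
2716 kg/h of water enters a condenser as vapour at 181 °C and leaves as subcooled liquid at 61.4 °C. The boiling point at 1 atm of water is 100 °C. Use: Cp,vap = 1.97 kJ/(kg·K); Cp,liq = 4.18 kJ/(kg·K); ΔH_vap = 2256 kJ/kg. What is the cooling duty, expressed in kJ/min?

vapour 181→100 °C: -159.57 kJ/kg
condensation at 100 °C: -2256 kJ/kg
liquid 100→61.4 °C: -161.35 kJ/kg
Δh = -159.57 + -2256 + -161.35 = -2576.9 kJ/kg
Q = ṁ·Δh = 2716 kg/h × -2576.9 kJ/kg = -6.9989e+06 kJ/h
|Q| = 1944.1 kW = 116650 kJ/min

Q_c = 117000 kJ/min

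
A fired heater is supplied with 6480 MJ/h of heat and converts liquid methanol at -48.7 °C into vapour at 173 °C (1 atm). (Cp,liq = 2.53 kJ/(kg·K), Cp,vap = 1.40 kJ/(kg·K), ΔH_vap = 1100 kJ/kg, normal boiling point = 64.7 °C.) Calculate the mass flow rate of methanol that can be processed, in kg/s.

ṁ = 1.17 kg/s

Δh = 2.53×(64.7−-48.7) + 1100 + 1.40×(173−64.7) = 1538.5 kJ/kg
Q = 6480 MJ/h = 1800 kJ/s = 1800 kJ/s
ṁ = Q/Δh = 1800 / 1538.5 = 1.17 kg/s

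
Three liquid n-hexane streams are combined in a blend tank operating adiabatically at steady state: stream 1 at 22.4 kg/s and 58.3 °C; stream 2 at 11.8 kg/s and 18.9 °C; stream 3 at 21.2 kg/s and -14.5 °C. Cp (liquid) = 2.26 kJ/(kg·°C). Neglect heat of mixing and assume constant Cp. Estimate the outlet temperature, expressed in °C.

No heat crosses the boundary, so H_out = H_in.
T_out = Σ ṁᵢCp,ᵢTᵢ / Σ ṁᵢCp,ᵢ
      = 2760.7 / 125.2 = 22.049 °C

T_out = 22.0 °C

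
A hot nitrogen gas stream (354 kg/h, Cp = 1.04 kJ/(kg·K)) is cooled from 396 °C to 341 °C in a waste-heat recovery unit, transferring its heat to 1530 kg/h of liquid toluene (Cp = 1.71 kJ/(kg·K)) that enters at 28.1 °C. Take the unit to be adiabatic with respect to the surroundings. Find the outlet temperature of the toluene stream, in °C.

Heat released by hot stream: Q = 354 × 1.04 × (396 − 341) = 20249 kJ/h
Energy balance on cold side (adiabatic exchanger): Q = ṁ_c·Cp_c·(T_c,out − T_c,in)
T_c,out = 28.1 + 20249/(1530 × 1.71) = 35.839 °C

T_c,out = 35.8 °C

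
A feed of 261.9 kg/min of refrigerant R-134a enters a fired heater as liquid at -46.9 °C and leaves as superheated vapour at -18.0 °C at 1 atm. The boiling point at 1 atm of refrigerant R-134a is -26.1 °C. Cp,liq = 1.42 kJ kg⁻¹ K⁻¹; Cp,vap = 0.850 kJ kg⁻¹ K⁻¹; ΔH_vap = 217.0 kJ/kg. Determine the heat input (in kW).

liquid -46.9→-26.1 °C: 29.536 kJ/kg
vaporisation at -26.1 °C: 217 kJ/kg
vapour -26.1→-18.0 °C: 6.885 kJ/kg
Δh = 29.536 + 217 + 6.885 = 253.42 kJ/kg
Q = ṁ·Δh = 261.9 kg/min × 253.42 kJ/kg = 66371 kJ/min
|Q| = 1106.2 kW

Q = 1110 kW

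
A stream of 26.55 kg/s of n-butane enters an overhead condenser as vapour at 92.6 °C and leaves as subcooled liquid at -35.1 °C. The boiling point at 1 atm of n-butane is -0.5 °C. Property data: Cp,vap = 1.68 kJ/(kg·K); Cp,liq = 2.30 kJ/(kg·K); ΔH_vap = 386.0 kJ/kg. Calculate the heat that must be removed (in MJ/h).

Q_c = 59400 MJ/h

vapour 92.6→-0.5 °C: -156.41 kJ/kg
condensation at -0.5 °C: -386 kJ/kg
liquid -0.5→-35.1 °C: -79.58 kJ/kg
Δh = -156.41 + -386 + -79.58 = -621.99 kJ/kg
Q = ṁ·Δh = 26.55 kg/s × -621.99 kJ/kg = -16514 kJ/s
|Q| = 16514 kW = 59450 MJ/h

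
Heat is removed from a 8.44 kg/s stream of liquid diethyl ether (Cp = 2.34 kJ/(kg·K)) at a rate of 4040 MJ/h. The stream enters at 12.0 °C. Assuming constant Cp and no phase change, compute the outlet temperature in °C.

Q = 4040 MJ/h = 1122.2 kJ/s
ΔT = Q/(ṁ·Cp) = 1122.2/(8.44×2.34) = 56.823 K
T_out = 12.0 − 56.823 = -44.823 °C

T_out = -44.8 °C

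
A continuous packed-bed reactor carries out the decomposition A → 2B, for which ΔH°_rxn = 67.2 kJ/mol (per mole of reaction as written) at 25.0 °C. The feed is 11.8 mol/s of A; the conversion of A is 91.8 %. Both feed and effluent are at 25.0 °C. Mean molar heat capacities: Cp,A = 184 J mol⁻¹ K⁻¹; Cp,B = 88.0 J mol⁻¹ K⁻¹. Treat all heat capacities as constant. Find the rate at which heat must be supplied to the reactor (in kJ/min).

Q_in = 43700 kJ/min

Extent of reaction ξ = 0.918 × 11.8 = 10.832 mol/s
Reaction term: ξ·ΔH°_rxn = 10.832 × 67.2 = 727.94 kJ/s
Q = ΔH = 727.94 kJ/s = 727.94 kW
Heat supplied = 43676 kJ/min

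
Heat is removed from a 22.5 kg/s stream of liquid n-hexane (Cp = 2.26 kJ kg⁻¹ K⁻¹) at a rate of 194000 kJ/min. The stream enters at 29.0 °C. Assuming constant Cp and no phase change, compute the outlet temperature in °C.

Q = 194000 kJ/min = 3233.3 kJ/s
ΔT = Q/(ṁ·Cp) = 3233.3/(22.5×2.26) = 63.586 K
T_out = 29.0 − 63.586 = -34.586 °C

T_out = -34.6 °C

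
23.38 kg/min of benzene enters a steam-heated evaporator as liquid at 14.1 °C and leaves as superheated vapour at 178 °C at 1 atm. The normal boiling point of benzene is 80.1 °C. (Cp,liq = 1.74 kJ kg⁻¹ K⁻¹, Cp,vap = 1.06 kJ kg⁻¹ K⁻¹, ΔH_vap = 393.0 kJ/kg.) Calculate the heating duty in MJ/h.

liquid 14.1→80.1 °C: 114.84 kJ/kg
vaporisation at 80.1 °C: 393 kJ/kg
vapour 80.1→178 °C: 103.77 kJ/kg
Δh = 114.84 + 393 + 103.77 = 611.61 kJ/kg
Q = ṁ·Δh = 23.38 kg/min × 611.61 kJ/kg = 14300 kJ/min
|Q| = 238.33 kW = 857.97 MJ/h

Q = 858 MJ/h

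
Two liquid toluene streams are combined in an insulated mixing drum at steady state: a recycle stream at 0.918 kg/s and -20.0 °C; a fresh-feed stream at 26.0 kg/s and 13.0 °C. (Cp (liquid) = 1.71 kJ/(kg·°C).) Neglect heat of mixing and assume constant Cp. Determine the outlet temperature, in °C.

T_out = 11.9 °C

No heat crosses the boundary, so H_out = H_in.
Σ ṁᵢCp,ᵢTᵢ = 0.918×1.71×-20.0 + 26.0×1.71×13.0 = 546.58
Σ ṁᵢCp,ᵢ = 0.918×1.71 + 26.0×1.71 = 46.03
T_out = 546.58 / 46.03 = 11.875 °C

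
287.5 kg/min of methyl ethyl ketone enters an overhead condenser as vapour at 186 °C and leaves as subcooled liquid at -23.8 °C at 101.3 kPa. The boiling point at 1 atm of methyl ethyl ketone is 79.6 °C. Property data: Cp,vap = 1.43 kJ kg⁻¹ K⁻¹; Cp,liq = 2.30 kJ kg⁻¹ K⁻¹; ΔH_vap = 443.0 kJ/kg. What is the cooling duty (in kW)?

Q_c = 3990 kW

vapour 186→79.6 °C: -152.15 kJ/kg
condensation at 79.6 °C: -443 kJ/kg
liquid 79.6→-23.8 °C: -237.82 kJ/kg
Δh = -152.15 + -443 + -237.82 = -832.97 kJ/kg
Q = ṁ·Δh = 287.5 kg/min × -832.97 kJ/kg = -239480 kJ/min
|Q| = 3991.3 kW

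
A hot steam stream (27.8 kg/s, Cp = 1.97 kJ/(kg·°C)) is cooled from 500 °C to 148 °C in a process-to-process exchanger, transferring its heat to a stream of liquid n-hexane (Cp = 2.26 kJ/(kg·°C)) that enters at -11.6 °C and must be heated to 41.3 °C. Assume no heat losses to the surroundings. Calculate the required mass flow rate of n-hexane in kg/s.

Heat released by hot stream: Q = 27.8 × 1.97 × (500 − 148) = 19278 kJ/s
Energy balance on cold side (adiabatic exchanger): Q = ṁ_c·Cp_c·(T_c,out − T_c,in)
ṁ_c = 19278 / [2.26 × (41.3 − -11.6)] = 161.25 kg/s

ṁ_c = 161 kg/s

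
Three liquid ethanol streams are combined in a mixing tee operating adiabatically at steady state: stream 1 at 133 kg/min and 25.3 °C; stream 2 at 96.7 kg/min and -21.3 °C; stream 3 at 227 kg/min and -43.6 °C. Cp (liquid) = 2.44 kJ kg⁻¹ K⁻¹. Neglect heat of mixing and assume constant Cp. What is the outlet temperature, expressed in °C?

T_out = -18.8 °C

No heat crosses the boundary, so H_out = H_in.
Σ ṁᵢCp,ᵢTᵢ = 133×2.44×25.3 + 96.7×2.44×-21.3 + 227×2.44×-43.6 = -20965
Σ ṁᵢCp,ᵢ = 133×2.44 + 96.7×2.44 + 227×2.44 = 1114.3
T_out = -20965 / 1114.3 = -18.813 °C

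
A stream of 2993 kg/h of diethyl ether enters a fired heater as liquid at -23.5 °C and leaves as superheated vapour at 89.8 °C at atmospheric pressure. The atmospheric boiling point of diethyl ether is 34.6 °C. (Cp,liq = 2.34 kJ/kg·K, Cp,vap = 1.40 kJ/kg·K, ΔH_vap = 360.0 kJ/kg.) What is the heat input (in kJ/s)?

Q = 477 kJ/s

liquid -23.5→34.6 °C: 135.95 kJ/kg
vaporisation at 34.6 °C: 360 kJ/kg
vapour 34.6→89.8 °C: 77.28 kJ/kg
Δh = 135.95 + 360 + 77.28 = 573.23 kJ/kg
Q = ṁ·Δh = 2993 kg/h × 573.23 kJ/kg = 1.7157e+06 kJ/h
|Q| = 476.58 kW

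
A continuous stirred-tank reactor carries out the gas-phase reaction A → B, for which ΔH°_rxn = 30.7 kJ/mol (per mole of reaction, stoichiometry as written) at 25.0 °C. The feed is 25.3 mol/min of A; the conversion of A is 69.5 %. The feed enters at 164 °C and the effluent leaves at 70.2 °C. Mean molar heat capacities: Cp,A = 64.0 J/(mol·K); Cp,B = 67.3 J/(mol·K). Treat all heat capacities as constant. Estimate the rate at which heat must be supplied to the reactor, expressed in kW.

Extent of reaction ξ = 0.695 × 25.3 = 17.584 mol/min
Reaction term: ξ·ΔH°_rxn = 17.584 × 30.7 = 539.81 kJ/min
Sensible, feed 164→25 °C: -225.07 kJ/min
Outlet flows (mol/min): A 7.7165, B 17.584
Sensible, products 25→70.2 °C: 75.811 kJ/min
Q = ΔH = 390.56 kJ/min = 6.5093 kW
Heat supplied = 6.5093 kW

Q_in = 6.51 kW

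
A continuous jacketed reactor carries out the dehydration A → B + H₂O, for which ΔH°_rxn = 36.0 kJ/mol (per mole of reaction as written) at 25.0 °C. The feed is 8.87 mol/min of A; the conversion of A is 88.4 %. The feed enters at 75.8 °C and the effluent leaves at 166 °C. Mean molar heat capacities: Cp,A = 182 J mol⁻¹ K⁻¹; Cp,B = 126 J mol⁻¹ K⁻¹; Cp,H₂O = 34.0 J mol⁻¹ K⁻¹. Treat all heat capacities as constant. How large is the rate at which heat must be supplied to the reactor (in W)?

Q_in = 6730 W

Extent of reaction ξ = 0.884 × 8.87 = 7.8411 mol/min
Reaction term: ξ·ΔH°_rxn = 7.8411 × 36.0 = 282.28 kJ/min
Sensible, feed 75.8→25 °C: -82.008 kJ/min
Outlet flows (mol/min): A 1.0289, B 7.8411, H₂O 7.8411
Sensible, products 25→166 °C: 203.3 kJ/min
Q = ΔH = 403.57 kJ/min = 6.7262 kW
Heat supplied = 6726.2 W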